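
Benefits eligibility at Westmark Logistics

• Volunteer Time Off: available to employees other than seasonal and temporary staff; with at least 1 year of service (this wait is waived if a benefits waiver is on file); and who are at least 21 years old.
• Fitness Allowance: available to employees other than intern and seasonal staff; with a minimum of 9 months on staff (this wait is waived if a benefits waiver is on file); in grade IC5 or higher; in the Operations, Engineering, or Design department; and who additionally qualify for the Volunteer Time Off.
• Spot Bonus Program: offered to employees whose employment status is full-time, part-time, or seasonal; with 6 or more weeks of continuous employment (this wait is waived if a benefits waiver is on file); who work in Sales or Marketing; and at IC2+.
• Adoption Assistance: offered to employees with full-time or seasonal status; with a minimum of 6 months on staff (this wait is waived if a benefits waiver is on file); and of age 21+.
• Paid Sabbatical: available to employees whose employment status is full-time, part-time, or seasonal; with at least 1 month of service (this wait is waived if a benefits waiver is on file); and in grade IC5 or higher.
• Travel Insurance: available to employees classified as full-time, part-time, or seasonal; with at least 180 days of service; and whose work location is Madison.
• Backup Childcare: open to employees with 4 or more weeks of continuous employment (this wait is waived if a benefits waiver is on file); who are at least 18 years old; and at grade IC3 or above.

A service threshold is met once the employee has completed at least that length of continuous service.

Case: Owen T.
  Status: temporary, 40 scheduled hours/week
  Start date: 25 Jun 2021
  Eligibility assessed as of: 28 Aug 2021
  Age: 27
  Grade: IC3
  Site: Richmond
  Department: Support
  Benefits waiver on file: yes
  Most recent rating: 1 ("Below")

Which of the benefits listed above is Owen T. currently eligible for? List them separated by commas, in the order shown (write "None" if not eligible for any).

Service from 25 Jun 2021 to 28 Aug 2021: 64 days.
Volunteer Time Off — status temporary ✗ (excluded) → not eligible.
Fitness Allowance — status temporary ✓ (not excluded); benefits waiver on file ✓; grade IC3 < IC5 ✗ → not eligible.
Spot Bonus Program — status temporary ✗ (requires full-time, part-time, or seasonal) → not eligible.
Adoption Assistance — status temporary ✗ (requires full-time or seasonal) → not eligible.
Paid Sabbatical — status temporary ✗ (requires full-time, part-time, or seasonal) → not eligible.
Travel Insurance — status temporary ✗ (requires full-time, part-time, or seasonal) → not eligible.
Backup Childcare — benefits waiver on file ✓; age 27 ≥ 18 ✓; grade IC3 ≥ IC3 ✓ → eligible.

Backup Childcare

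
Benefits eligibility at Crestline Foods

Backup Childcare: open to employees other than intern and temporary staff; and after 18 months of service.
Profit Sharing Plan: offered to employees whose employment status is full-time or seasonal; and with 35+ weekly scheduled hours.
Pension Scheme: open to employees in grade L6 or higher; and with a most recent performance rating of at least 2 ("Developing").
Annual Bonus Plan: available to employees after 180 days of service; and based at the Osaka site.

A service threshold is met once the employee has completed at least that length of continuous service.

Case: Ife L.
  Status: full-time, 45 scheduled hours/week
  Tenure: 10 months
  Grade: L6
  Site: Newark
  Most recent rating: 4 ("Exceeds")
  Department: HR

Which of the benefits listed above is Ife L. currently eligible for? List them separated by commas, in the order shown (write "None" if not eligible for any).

Profit Sharing Plan, Pension Scheme

Backup Childcare — status full-time ✓ (not excluded); service 10 months < 18 months ✗ → not eligible.
Profit Sharing Plan — status full-time ✓; 45 hrs/wk ≥ 35 ✓ → eligible.
Pension Scheme — grade L6 ≥ L6 ✓; rating 4 ≥ 2 ✓ → eligible.
Annual Bonus Plan — service 10 months ≥ 180 days ✓; site Newark ✗ (not Osaka) → not eligible.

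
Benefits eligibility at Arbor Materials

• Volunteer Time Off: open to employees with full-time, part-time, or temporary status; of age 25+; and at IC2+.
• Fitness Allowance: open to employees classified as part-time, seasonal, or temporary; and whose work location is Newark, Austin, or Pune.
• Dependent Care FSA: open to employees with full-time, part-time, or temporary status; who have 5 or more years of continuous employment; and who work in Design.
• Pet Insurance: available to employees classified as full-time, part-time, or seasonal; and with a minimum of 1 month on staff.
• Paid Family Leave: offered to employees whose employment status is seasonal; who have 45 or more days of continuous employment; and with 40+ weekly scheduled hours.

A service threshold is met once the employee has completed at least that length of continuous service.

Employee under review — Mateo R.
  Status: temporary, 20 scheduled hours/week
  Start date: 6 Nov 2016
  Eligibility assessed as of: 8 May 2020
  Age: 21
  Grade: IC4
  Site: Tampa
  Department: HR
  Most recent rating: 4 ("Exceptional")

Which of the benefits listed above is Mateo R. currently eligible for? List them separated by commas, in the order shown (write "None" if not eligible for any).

Service from 6 Nov 2016 to 8 May 2020: 1279 days.
Volunteer Time Off — status temporary ✓; age 21 < 25 ✗ → not eligible.
Fitness Allowance — status temporary ✓; site Tampa ✗ (not Newark, Austin, or Pune) → not eligible.
Dependent Care FSA — status temporary ✓; service 1279 days < 5 years (≈1825 days) ✗ → not eligible.
Pet Insurance — status temporary ✗ (requires full-time, part-time, or seasonal) → not eligible.
Paid Family Leave — status temporary ✗ (requires seasonal) → not eligible.

None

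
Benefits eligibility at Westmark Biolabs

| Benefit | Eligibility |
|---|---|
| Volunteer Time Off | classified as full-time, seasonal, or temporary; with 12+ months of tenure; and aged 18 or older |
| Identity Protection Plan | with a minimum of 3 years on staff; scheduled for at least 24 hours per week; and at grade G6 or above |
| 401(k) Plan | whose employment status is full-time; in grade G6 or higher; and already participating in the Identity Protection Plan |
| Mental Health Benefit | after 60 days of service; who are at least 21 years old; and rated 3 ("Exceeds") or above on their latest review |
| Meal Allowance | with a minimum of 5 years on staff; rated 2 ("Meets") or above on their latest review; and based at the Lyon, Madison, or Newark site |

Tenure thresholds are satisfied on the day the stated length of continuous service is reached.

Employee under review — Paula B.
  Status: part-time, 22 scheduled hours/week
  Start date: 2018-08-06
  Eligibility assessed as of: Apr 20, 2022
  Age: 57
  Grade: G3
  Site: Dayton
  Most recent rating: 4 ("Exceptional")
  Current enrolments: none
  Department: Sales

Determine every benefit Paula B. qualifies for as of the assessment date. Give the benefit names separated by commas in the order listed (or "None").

Service from 2018-08-06 to Apr 20, 2022: 1353 days.
Volunteer Time Off — status part-time ✗ (requires full-time, seasonal, or temporary) → not eligible.
Identity Protection Plan — service 1353 days ≥ 3 years (≈1095 days) ✓; 22 hrs/wk < 24 ✗ → not eligible.
401(k) Plan — status part-time ✗ (requires full-time) → not eligible.
Mental Health Benefit — service 1353 days ≥ 60 days ✓; age 57 ≥ 21 ✓; rating 4 ≥ 3 ✓ → eligible.
Meal Allowance — service 1353 days < 5 years (≈1825 days) ✗ → not eligible.

Mental Health Benefit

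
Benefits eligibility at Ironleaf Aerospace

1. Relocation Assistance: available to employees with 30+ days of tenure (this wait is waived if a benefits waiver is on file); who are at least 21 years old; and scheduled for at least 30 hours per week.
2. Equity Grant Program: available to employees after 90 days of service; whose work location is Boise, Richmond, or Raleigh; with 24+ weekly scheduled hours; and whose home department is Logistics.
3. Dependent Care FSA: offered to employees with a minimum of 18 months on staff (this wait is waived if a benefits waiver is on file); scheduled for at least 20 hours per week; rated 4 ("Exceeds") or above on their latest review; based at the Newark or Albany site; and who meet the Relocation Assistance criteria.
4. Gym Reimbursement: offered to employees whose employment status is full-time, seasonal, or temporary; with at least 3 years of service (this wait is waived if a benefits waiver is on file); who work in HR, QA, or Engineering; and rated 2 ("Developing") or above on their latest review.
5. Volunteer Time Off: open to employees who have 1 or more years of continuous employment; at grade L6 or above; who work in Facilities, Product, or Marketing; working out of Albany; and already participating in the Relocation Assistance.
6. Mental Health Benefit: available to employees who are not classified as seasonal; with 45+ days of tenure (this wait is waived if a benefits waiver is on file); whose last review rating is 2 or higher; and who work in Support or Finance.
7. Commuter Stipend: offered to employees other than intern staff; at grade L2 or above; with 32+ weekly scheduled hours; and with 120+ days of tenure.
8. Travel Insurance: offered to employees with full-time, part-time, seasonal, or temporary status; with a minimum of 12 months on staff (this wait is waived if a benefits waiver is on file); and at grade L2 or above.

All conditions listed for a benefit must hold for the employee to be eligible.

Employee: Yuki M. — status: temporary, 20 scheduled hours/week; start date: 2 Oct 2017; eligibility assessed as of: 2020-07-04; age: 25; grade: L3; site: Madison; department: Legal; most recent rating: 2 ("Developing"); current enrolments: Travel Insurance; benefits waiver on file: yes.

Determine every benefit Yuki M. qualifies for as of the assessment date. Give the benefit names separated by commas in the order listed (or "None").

Service from 2 Oct 2017 to 2020-07-04: 1006 days.
Relocation Assistance — benefits waiver on file ✓; age 25 ≥ 21 ✓; 20 hrs/wk < 30 ✗ → not eligible.
Equity Grant Program — service 1006 days ≥ 90 days ✓; site Madison ✗ (not Boise, Richmond, or Raleigh) → not eligible.
Dependent Care FSA — benefits waiver on file ✓; 20 hrs/wk ≥ 20 ✓; rating 2 < 4 ✗ → not eligible.
Gym Reimbursement — status temporary ✓; benefits waiver on file ✓; dept Legal ✗ → not eligible.
Volunteer Time Off — service 1006 days ≥ 1 year (≈365 days) ✓; grade L3 < L6 ✗ → not eligible.
Mental Health Benefit — status temporary ✓ (not excluded); benefits waiver on file ✓; rating 2 ≥ 2 ✓; dept Legal ✗ → not eligible.
Commuter Stipend — status temporary ✓ (not excluded); grade L3 ≥ L2 ✓; 20 hrs/wk < 32 ✗ → not eligible.
Travel Insurance — status temporary ✓; benefits waiver on file ✓; grade L3 ≥ L2 ✓ → eligible.

Travel Insurance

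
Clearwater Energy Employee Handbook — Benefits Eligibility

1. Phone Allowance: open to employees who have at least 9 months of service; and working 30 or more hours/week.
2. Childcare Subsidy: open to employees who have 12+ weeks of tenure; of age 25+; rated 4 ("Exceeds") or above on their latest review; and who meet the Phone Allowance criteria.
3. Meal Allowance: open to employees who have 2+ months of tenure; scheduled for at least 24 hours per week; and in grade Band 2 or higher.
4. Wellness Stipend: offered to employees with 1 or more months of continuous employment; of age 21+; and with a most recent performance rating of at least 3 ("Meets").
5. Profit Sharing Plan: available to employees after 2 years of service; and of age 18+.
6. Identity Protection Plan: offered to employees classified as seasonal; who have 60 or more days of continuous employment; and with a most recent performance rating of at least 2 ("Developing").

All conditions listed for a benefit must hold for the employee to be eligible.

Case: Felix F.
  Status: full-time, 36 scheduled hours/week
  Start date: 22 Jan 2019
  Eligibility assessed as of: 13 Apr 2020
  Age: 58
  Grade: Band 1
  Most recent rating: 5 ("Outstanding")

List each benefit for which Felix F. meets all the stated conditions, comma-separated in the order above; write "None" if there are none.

Phone Allowance, Childcare Subsidy, Wellness Stipend

Service from 22 Jan 2019 to 13 Apr 2020: 447 days.
Phone Allowance — service 447 days ≥ 9 months (≈270 days) ✓; 36 hrs/wk ≥ 30 ✓ → eligible.
Childcare Subsidy — service 447 days ≥ 12 weeks (≈84 days) ✓; age 58 ≥ 25 ✓; rating 5 ≥ 4 ✓; eligible for Phone Allowance ✓ → eligible.
Meal Allowance — service 447 days ≥ 2 months (≈60 days) ✓; 36 hrs/wk ≥ 24 ✓; grade Band 1 < Band 2 ✗ → not eligible.
Wellness Stipend — service 447 days ≥ 1 month (≈30 days) ✓; age 58 ≥ 21 ✓; rating 5 ≥ 3 ✓ → eligible.
Profit Sharing Plan — service 447 days < 2 years (≈730 days) ✗ → not eligible.
Identity Protection Plan — status full-time ✗ (requires seasonal) → not eligible.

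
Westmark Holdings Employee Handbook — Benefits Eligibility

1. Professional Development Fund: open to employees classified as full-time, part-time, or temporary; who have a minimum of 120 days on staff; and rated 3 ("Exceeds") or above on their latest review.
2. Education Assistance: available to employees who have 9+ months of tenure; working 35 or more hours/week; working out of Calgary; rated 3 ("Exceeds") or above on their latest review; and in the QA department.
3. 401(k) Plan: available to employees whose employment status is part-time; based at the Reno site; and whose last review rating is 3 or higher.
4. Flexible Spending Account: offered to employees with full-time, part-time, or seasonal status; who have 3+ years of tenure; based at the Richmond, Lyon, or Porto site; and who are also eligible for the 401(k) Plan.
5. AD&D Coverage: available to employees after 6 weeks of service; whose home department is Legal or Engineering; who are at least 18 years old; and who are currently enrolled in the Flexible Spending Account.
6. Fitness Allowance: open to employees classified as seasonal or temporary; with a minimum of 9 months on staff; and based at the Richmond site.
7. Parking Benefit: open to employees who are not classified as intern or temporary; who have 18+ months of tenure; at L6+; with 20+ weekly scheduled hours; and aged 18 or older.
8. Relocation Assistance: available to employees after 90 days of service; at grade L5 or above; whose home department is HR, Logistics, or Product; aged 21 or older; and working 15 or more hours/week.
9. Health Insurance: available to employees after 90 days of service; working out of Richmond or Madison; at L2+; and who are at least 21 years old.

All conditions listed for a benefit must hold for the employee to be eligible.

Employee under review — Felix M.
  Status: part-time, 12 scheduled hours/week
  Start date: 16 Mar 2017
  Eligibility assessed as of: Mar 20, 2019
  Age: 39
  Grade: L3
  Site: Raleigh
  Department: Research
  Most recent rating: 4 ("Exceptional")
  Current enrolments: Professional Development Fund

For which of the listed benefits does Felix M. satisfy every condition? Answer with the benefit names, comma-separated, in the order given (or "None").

Service from 16 Mar 2017 to Mar 20, 2019: 734 days.
Professional Development Fund — status part-time ✓; service 734 days ≥ 120 days ✓; rating 4 ≥ 3 ✓ → eligible.
Education Assistance — service 734 days ≥ 9 months (≈270 days) ✓; 12 hrs/wk < 35 ✗ → not eligible.
401(k) Plan — status part-time ✓; site Raleigh ✗ (not Reno) → not eligible.
Flexible Spending Account — status part-time ✓; service 734 days < 3 years (≈1095 days) ✗ → not eligible.
AD&D Coverage — service 734 days ≥ 6 weeks (≈42 days) ✓; dept Research ✗ → not eligible.
Fitness Allowance — status part-time ✗ (requires seasonal or temporary) → not eligible.
Parking Benefit — status part-time ✓ (not excluded); service 734 days ≥ 18 months (≈540 days) ✓; grade L3 < L6 ✗ → not eligible.
Relocation Assistance — service 734 days ≥ 90 days ✓; grade L3 < L5 ✗ → not eligible.
Health Insurance — service 734 days ≥ 90 days ✓; site Raleigh ✗ (not Richmond or Madison) → not eligible.

Professional Development Fund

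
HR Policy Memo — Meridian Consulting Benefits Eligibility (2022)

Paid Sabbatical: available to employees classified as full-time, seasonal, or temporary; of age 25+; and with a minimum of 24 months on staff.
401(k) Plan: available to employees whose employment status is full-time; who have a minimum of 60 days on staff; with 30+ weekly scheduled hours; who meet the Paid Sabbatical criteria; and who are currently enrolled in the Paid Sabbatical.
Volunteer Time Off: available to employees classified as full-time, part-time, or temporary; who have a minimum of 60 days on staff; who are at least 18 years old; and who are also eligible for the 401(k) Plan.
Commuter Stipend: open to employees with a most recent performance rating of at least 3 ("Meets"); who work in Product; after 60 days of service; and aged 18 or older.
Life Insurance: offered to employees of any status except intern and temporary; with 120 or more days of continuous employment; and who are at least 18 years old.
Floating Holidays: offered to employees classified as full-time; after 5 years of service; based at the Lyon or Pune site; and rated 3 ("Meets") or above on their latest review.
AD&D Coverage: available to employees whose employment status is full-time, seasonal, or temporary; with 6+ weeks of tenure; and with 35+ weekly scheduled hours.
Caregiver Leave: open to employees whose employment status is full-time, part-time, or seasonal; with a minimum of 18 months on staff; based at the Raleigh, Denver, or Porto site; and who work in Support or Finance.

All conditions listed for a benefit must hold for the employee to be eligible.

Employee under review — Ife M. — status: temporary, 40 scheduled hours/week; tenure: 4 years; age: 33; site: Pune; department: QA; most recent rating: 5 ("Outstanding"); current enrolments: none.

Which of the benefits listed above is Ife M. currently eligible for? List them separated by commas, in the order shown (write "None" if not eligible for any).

Paid Sabbatical, AD&D Coverage

Paid Sabbatical — status temporary ✓; age 33 ≥ 25 ✓; service 4 years ≥ 24 months (≈720 days) ✓ → eligible.
401(k) Plan — status temporary ✗ (requires full-time) → not eligible.
Volunteer Time Off — status temporary ✓; service 4 years ≥ 60 days ✓; age 33 ≥ 18 ✓; not eligible for 401(k) Plan ✗ → not eligible.
Commuter Stipend — rating 5 ≥ 3 ✓; dept QA ✗ → not eligible.
Life Insurance — status temporary ✗ (excluded) → not eligible.
Floating Holidays — status temporary ✗ (requires full-time) → not eligible.
AD&D Coverage — status temporary ✓; service 4 years ≥ 6 weeks (≈42 days) ✓; 40 hrs/wk ≥ 35 ✓ → eligible.
Caregiver Leave — status temporary ✗ (requires full-time, part-time, or seasonal) → not eligible.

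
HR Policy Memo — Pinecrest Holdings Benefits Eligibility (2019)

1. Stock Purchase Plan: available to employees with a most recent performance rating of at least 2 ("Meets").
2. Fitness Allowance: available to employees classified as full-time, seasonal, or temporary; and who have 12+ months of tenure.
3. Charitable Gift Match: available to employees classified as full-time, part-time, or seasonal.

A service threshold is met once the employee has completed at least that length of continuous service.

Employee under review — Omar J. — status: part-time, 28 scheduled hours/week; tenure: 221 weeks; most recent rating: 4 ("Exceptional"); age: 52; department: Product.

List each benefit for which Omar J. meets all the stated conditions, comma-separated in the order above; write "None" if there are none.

Stock Purchase Plan, Charitable Gift Match

Stock Purchase Plan — rating 4 ≥ 2 ✓ → eligible.
Fitness Allowance — status part-time ✗ (requires full-time, seasonal, or temporary) → not eligible.
Charitable Gift Match — status part-time ✓ → eligible.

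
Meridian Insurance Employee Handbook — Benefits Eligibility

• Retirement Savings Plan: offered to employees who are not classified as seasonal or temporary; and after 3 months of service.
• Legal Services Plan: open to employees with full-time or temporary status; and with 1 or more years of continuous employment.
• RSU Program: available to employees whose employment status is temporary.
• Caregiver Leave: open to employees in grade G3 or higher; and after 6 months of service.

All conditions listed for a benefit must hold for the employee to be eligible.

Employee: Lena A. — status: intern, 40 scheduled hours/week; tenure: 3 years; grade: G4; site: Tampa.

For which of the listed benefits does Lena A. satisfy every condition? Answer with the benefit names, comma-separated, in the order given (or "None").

Retirement Savings Plan, Caregiver Leave

Retirement Savings Plan — status intern ✓ (not excluded); service 3 years ≥ 3 months (≈90 days) ✓ → eligible.
Legal Services Plan — status intern ✗ (requires full-time or temporary) → not eligible.
RSU Program — status intern ✗ (requires temporary) → not eligible.
Caregiver Leave — grade G4 ≥ G3 ✓; service 3 years ≥ 6 months (≈180 days) ✓ → eligible.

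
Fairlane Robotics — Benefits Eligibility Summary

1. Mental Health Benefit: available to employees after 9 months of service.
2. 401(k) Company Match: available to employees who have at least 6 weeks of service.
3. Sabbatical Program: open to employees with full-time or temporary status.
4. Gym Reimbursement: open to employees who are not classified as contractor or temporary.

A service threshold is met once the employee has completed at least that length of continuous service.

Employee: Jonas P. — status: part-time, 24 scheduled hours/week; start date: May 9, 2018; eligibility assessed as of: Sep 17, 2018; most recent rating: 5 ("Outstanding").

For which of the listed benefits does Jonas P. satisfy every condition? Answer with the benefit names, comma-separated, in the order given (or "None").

Service from May 9, 2018 to Sep 17, 2018: 131 days.
Mental Health Benefit — service 131 days < 9 months (≈270 days) ✗ → not eligible.
401(k) Company Match — service 131 days ≥ 6 weeks (≈42 days) ✓ → eligible.
Sabbatical Program — status part-time ✗ (requires full-time or temporary) → not eligible.
Gym Reimbursement — status part-time ✓ (not excluded) → eligible.

401(k) Company Match, Gym Reimbursement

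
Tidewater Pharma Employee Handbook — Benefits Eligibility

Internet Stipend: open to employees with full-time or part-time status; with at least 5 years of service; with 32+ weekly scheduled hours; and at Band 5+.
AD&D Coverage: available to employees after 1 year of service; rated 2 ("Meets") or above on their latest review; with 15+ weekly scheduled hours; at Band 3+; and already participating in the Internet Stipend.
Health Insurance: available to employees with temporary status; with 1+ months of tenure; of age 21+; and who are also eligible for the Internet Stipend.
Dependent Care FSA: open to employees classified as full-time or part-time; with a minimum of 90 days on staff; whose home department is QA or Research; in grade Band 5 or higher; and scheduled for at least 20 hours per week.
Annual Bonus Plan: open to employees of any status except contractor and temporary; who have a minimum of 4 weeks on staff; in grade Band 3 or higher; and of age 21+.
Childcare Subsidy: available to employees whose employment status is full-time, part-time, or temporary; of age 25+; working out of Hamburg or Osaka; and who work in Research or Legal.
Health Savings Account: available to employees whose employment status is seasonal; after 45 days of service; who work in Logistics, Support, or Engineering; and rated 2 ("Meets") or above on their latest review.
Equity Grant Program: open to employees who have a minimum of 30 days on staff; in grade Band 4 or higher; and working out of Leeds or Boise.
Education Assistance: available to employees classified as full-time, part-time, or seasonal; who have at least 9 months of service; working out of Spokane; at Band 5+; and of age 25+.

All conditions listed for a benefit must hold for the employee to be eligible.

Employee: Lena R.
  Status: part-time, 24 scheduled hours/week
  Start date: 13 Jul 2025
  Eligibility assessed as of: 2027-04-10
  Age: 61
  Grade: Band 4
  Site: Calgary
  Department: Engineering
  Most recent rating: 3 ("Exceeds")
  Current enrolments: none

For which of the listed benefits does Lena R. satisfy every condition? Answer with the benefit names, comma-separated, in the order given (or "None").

Annual Bonus Plan

Service from 13 Jul 2025 to 2027-04-10: 636 days.
Internet Stipend — status part-time ✓; service 636 days < 5 years (≈1825 days) ✗ → not eligible.
AD&D Coverage — service 636 days ≥ 1 year (≈365 days) ✓; rating 3 ≥ 2 ✓; 24 hrs/wk ≥ 15 ✓; grade Band 4 ≥ Band 3 ✓; not enrolled in Internet Stipend ✗ → not eligible.
Health Insurance — status part-time ✗ (requires temporary) → not eligible.
Dependent Care FSA — status part-time ✓; service 636 days ≥ 90 days ✓; dept Engineering ✗ → not eligible.
Annual Bonus Plan — status part-time ✓ (not excluded); service 636 days ≥ 4 weeks (≈28 days) ✓; grade Band 4 ≥ Band 3 ✓; age 61 ≥ 21 ✓ → eligible.
Childcare Subsidy — status part-time ✓; age 61 ≥ 25 ✓; site Calgary ✗ (not Hamburg or Osaka) → not eligible.
Health Savings Account — status part-time ✗ (requires seasonal) → not eligible.
Equity Grant Program — service 636 days ≥ 30 days ✓; grade Band 4 ≥ Band 4 ✓; site Calgary ✗ (not Leeds or Boise) → not eligible.
Education Assistance — status part-time ✓; service 636 days ≥ 9 months (≈270 days) ✓; site Calgary ✗ (not Spokane) → not eligible.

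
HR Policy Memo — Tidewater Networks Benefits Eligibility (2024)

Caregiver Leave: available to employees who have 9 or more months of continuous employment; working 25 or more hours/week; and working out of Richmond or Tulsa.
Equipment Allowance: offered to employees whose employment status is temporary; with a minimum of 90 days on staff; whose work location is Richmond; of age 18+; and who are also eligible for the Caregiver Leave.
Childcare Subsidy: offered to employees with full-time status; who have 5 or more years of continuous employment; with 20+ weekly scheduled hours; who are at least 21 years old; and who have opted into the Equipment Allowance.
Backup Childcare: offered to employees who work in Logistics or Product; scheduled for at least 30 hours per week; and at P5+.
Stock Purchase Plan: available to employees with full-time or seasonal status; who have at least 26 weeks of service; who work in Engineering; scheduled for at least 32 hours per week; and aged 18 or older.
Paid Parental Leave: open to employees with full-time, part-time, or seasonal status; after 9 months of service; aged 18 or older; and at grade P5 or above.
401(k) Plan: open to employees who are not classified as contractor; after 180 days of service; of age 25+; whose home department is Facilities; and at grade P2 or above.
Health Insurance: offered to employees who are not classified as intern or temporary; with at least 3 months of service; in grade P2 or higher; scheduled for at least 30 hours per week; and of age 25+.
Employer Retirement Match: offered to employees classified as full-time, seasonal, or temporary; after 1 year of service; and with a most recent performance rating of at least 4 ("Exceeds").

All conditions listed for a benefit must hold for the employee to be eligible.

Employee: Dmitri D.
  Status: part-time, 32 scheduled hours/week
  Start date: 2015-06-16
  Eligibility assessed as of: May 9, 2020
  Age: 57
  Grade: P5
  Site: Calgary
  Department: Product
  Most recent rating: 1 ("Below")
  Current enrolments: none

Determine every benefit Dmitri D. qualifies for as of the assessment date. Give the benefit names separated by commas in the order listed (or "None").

Backup Childcare, Paid Parental Leave, Health Insurance

Service from 2015-06-16 to May 9, 2020: 1789 days.
Caregiver Leave — service 1789 days ≥ 9 months (≈270 days) ✓; 32 hrs/wk ≥ 25 ✓; site Calgary ✗ (not Richmond or Tulsa) → not eligible.
Equipment Allowance — status part-time ✗ (requires temporary) → not eligible.
Childcare Subsidy — status part-time ✗ (requires full-time) → not eligible.
Backup Childcare — dept Product ✓; 32 hrs/wk ≥ 30 ✓; grade P5 ≥ P5 ✓ → eligible.
Stock Purchase Plan — status part-time ✗ (requires full-time or seasonal) → not eligible.
Paid Parental Leave — status part-time ✓; service 1789 days ≥ 9 months (≈270 days) ✓; age 57 ≥ 18 ✓; grade P5 ≥ P5 ✓ → eligible.
401(k) Plan — status part-time ✓ (not excluded); service 1789 days ≥ 180 days ✓; age 57 ≥ 25 ✓; dept Product ✗ → not eligible.
Health Insurance — status part-time ✓ (not excluded); service 1789 days ≥ 3 months (≈90 days) ✓; grade P5 ≥ P2 ✓; 32 hrs/wk ≥ 30 ✓; age 57 ≥ 25 ✓ → eligible.
Employer Retirement Match — status part-time ✗ (requires full-time, seasonal, or temporary) → not eligible.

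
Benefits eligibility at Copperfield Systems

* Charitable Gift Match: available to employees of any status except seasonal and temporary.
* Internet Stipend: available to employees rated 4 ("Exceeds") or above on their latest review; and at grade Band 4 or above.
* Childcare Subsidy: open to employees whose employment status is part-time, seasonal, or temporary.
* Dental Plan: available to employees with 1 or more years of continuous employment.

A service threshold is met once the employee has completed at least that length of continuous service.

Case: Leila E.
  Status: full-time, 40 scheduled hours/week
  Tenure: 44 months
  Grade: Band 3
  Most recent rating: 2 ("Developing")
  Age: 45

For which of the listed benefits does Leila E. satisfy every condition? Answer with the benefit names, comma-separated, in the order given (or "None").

Charitable Gift Match, Dental Plan

Charitable Gift Match — status full-time ✓ (not excluded) → eligible.
Internet Stipend — rating 2 < 4 ✗ → not eligible.
Childcare Subsidy — status full-time ✗ (requires part-time, seasonal, or temporary) → not eligible.
Dental Plan — service 44 months ≥ 1 year (≈365 days) ✓ → eligible.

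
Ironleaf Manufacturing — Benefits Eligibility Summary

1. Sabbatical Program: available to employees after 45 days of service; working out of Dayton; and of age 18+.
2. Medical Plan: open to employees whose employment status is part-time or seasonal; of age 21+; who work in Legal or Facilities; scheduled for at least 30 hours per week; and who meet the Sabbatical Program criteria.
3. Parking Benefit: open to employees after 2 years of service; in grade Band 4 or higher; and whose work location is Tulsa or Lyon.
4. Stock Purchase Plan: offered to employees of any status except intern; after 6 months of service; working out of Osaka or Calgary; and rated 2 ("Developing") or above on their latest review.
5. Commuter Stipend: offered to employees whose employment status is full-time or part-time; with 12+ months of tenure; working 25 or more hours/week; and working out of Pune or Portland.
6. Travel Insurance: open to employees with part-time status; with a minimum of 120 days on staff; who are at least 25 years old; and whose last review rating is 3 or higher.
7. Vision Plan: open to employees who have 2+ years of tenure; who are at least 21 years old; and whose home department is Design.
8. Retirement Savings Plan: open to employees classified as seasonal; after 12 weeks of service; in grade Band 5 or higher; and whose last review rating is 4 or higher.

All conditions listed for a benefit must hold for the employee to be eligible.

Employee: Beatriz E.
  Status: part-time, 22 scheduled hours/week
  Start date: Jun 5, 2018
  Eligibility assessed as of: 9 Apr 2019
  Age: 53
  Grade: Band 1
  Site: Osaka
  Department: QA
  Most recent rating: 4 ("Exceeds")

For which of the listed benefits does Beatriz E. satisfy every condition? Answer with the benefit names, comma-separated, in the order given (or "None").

Service from Jun 5, 2018 to 9 Apr 2019: 308 days.
Sabbatical Program — service 308 days ≥ 45 days ✓; site Osaka ✗ (not Dayton) → not eligible.
Medical Plan — status part-time ✓; age 53 ≥ 21 ✓; dept QA ✗ → not eligible.
Parking Benefit — service 308 days < 2 years (≈730 days) ✗ → not eligible.
Stock Purchase Plan — status part-time ✓ (not excluded); service 308 days ≥ 6 months (≈180 days) ✓; site Osaka ✓; rating 4 ≥ 2 ✓ → eligible.
Commuter Stipend — status part-time ✓; service 308 days < 12 months (≈360 days) ✗ → not eligible.
Travel Insurance — status part-time ✓; service 308 days ≥ 120 days ✓; age 53 ≥ 25 ✓; rating 4 ≥ 3 ✓ → eligible.
Vision Plan — service 308 days < 2 years (≈730 days) ✗ → not eligible.
Retirement Savings Plan — status part-time ✗ (requires seasonal) → not eligible.

Stock Purchase Plan, Travel Insurance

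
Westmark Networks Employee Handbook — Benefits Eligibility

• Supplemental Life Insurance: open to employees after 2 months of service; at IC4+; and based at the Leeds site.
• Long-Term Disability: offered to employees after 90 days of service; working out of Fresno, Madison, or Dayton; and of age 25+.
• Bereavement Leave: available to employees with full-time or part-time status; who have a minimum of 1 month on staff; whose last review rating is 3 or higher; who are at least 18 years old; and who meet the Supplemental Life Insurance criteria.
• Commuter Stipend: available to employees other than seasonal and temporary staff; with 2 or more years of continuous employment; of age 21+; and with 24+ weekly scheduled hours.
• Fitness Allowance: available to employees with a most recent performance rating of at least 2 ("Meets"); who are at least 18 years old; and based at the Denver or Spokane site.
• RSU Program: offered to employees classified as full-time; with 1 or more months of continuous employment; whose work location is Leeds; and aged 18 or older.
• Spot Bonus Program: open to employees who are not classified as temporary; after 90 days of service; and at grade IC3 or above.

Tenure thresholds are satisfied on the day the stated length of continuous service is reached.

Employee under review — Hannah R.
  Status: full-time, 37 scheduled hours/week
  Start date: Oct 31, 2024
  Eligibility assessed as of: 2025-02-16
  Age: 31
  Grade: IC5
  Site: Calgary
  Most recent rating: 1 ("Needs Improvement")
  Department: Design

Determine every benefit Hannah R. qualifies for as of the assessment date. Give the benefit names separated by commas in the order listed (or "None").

Service from Oct 31, 2024 to 2025-02-16: 108 days.
Supplemental Life Insurance — service 108 days ≥ 2 months (≈60 days) ✓; grade IC5 ≥ IC4 ✓; site Calgary ✗ (not Leeds) → not eligible.
Long-Term Disability — service 108 days ≥ 90 days ✓; site Calgary ✗ (not Fresno, Madison, or Dayton) → not eligible.
Bereavement Leave — status full-time ✓; service 108 days ≥ 1 month (≈30 days) ✓; rating 1 < 3 ✗ → not eligible.
Commuter Stipend — status full-time ✓ (not excluded); service 108 days < 2 years (≈730 days) ✗ → not eligible.
Fitness Allowance — rating 1 < 2 ✗ → not eligible.
RSU Program — status full-time ✓; service 108 days ≥ 1 month (≈30 days) ✓; site Calgary ✗ (not Leeds) → not eligible.
Spot Bonus Program — status full-time ✓ (not excluded); service 108 days ≥ 90 days ✓; grade IC5 ≥ IC3 ✓ → eligible.

Spot Bonus Program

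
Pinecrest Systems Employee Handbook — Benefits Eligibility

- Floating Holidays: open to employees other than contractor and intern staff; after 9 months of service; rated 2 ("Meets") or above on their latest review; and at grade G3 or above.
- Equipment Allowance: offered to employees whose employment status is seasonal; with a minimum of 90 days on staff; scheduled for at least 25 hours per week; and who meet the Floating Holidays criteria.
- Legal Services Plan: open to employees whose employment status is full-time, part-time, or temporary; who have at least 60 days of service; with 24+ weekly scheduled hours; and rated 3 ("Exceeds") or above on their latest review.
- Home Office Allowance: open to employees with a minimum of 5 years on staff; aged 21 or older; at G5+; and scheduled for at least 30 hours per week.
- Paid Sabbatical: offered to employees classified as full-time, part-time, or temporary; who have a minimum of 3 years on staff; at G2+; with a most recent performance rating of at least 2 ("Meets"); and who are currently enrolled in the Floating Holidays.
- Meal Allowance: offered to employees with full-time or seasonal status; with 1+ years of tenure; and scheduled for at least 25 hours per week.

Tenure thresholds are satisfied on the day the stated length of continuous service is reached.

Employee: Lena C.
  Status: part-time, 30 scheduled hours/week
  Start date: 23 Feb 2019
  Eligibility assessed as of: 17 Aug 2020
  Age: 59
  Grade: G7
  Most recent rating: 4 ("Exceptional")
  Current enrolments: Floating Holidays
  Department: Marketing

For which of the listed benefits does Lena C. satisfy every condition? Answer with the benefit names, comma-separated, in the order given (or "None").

Floating Holidays, Legal Services Plan

Service from 23 Feb 2019 to 17 Aug 2020: 541 days.
Floating Holidays — status part-time ✓ (not excluded); service 541 days ≥ 9 months (≈270 days) ✓; rating 4 ≥ 2 ✓; grade G7 ≥ G3 ✓ → eligible.
Equipment Allowance — status part-time ✗ (requires seasonal) → not eligible.
Legal Services Plan — status part-time ✓; service 541 days ≥ 60 days ✓; 30 hrs/wk ≥ 24 ✓; rating 4 ≥ 3 ✓ → eligible.
Home Office Allowance — service 541 days < 5 years (≈1825 days) ✗ → not eligible.
Paid Sabbatical — status part-time ✓; service 541 days < 3 years (≈1095 days) ✗ → not eligible.
Meal Allowance — status part-time ✗ (requires full-time or seasonal) → not eligible.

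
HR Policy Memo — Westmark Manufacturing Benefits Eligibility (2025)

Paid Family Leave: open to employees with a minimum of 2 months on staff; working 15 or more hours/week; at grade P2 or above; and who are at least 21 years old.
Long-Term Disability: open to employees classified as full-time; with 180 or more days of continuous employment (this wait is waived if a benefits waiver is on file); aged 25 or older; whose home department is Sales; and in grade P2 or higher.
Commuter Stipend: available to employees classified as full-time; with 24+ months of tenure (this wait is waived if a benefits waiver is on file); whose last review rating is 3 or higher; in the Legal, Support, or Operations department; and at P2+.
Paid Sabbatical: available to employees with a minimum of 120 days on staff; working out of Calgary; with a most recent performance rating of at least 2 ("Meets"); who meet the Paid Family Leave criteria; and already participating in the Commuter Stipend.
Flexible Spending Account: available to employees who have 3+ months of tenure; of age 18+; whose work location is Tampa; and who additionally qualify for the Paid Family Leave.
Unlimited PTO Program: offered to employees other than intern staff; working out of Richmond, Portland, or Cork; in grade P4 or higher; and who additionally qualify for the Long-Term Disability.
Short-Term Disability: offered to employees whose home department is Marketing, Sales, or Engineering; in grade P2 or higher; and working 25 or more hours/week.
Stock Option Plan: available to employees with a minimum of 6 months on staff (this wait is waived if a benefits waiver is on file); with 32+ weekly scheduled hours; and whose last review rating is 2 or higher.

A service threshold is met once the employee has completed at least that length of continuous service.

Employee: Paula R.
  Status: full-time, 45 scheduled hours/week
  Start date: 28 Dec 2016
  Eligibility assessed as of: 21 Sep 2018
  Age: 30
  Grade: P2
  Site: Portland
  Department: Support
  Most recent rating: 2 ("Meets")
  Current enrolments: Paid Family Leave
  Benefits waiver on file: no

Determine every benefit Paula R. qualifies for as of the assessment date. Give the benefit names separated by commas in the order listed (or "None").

Paid Family Leave, Stock Option Plan

Service from 28 Dec 2016 to 21 Sep 2018: 632 days.
Paid Family Leave — service 632 days ≥ 2 months (≈60 days) ✓; 45 hrs/wk ≥ 15 ✓; grade P2 ≥ P2 ✓; age 30 ≥ 21 ✓ → eligible.
Long-Term Disability — status full-time ✓; no waiver, service 632 days ≥ 180 days ✓; age 30 ≥ 25 ✓; dept Support ✗ → not eligible.
Commuter Stipend — status full-time ✓; no waiver, service 632 days < 24 months (≈720 days) ✗ → not eligible.
Paid Sabbatical — service 632 days ≥ 120 days ✓; site Portland ✗ (not Calgary) → not eligible.
Flexible Spending Account — service 632 days ≥ 3 months (≈90 days) ✓; age 30 ≥ 18 ✓; site Portland ✗ (not Tampa) → not eligible.
Unlimited PTO Program — status full-time ✓ (not excluded); site Portland ✓; grade P2 < P4 ✗ → not eligible.
Short-Term Disability — dept Support ✗ → not eligible.
Stock Option Plan — no waiver, service 632 days ≥ 6 months (≈180 days) ✓; 45 hrs/wk ≥ 32 ✓; rating 2 ≥ 2 ✓ → eligible.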